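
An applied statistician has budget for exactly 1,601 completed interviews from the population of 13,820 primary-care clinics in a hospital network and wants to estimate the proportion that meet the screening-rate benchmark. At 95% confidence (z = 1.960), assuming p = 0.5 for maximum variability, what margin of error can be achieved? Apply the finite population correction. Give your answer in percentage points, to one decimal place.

2.3

Finite-population factor: (N−n)/(N−1) = (13820−1601)/(13820−1) = 0.8842.
SE(p̂) = √[p(1−p)/n · (N−n)/(N−1)] = √[0.2500/1601 × 0.8842] = 0.01175.
E = z × SE = 1.960 × 0.01175 = 0.02303 ≈ 2.3 percentage points.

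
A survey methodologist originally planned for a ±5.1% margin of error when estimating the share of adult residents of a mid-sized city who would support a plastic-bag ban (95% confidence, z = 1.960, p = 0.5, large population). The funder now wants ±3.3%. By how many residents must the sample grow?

512

At ±5.1%: n = 1.960² × 0.2500 / 0.051² ≈ 369.24 → 370.
At ±3.3%: n = 1.960² × 0.2500 / 0.033² ≈ 881.91 → 882.
Additional respondents: 882 − 370 = 512.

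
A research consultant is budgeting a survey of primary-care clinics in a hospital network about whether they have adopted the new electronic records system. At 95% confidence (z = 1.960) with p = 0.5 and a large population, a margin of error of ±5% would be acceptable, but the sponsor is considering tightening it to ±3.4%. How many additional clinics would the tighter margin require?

446

At ±5%: n = 1.960² × 0.2500 / 0.050² ≈ 384.16 → 385.
At ±3.4%: n = 1.960² × 0.2500 / 0.034² ≈ 830.80 → 831.
Additional respondents: 831 − 385 = 446.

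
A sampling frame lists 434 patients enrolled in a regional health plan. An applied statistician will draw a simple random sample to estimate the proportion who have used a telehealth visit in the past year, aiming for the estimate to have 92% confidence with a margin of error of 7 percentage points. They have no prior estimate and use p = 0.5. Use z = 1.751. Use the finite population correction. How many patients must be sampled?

116

Unadjusted: n₀ = 1.751² × 0.50 × 0.50 / 0.070² ≈ 156.43, so n₀ = 157.
Finite population correction with N = 434: n = n₀ / (1 + (n₀−1)/N) = 157 / (1 + 156/434) = 157 / 1.3594 ≈ 115.49.
Rounding up, n = 116.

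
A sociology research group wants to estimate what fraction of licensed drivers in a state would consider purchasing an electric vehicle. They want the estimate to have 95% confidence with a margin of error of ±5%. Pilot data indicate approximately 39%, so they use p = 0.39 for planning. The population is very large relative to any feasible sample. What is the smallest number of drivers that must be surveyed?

For 95% confidence, z = 1.96.
With p = 0.39, p(1−p) = 0.2379.
n = z²·p(1−p)/E² = 1.96² × 0.2379 / 0.050² = 3.8416 × 0.2379 / 0.002500 ≈ 365.57.
Rounding up gives n = 366.

366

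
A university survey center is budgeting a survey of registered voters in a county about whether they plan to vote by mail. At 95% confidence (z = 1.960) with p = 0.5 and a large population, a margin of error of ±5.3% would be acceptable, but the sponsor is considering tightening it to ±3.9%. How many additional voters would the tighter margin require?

At ±5.3%: n = 1.960² × 0.2500 / 0.053² ≈ 341.90 → 342.
At ±3.9%: n = 1.960² × 0.2500 / 0.039² ≈ 631.43 → 632.
Additional respondents: 632 − 342 = 290.

290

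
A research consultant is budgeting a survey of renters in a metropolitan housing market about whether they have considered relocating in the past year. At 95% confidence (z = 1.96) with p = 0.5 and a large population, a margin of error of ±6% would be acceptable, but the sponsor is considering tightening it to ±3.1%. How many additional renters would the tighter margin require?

At ±6%: n = 1.96² × 0.2500 / 0.060² ≈ 266.78 → 267.
At ±3.1%: n = 1.96² × 0.2500 / 0.031² ≈ 999.38 → 1000.
Additional respondents: 1000 − 267 = 733.

733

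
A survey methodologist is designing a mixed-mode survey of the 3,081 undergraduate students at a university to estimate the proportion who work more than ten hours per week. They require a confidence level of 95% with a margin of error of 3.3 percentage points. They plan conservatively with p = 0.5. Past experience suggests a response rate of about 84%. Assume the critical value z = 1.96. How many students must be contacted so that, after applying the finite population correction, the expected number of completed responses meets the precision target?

817

Completed interviews needed (unadjusted): n₀ = 1.96² × 0.2500 / 0.033² ≈ 881.91 → 882.
FPC for N = 3,081: n = 882 / (1 + 881/3081) = 882 / 1.2859 ≈ 685.88 → 686.
At an 84% response rate, contacts needed = 686 / 0.84 ≈ 816.67 → 817.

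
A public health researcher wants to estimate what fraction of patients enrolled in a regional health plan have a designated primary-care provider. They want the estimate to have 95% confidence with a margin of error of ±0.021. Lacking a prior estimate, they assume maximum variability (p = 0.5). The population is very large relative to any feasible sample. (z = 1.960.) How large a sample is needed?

With p = 0.5, p(1−p) = 0.25.
n = z²·p(1−p)/E² = 1.960² × 0.2500 / 0.021² = 3.8416 × 0.2500 / 0.000441 ≈ 2177.78.
Rounding up gives n = 2178.

2178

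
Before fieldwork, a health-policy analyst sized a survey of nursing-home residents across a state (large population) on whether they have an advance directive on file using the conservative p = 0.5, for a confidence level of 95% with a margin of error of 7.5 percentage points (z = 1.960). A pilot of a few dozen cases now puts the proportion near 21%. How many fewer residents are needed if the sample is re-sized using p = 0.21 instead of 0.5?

57

Conservative (p = 0.5): n = 1.960² × 0.25 / 0.075² ≈ 170.74 → 171.
Using p = 0.21: p(1−p) = 0.1659, so n = 1.960² × 0.1659 / 0.075² ≈ 113.30 → 114.
Reduction: 171 − 114 = 57.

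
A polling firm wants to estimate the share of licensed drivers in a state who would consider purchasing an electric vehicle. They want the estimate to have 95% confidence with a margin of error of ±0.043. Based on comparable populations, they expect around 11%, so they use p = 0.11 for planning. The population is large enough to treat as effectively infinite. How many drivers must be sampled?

204

For 95% confidence, z = 1.96.
With p = 0.11, p(1−p) = 0.0979.
n = z²·p(1−p)/E² = 1.96² × 0.0979 / 0.043² = 3.8416 × 0.0979 / 0.001849 ≈ 203.40.
Rounding up gives n = 204.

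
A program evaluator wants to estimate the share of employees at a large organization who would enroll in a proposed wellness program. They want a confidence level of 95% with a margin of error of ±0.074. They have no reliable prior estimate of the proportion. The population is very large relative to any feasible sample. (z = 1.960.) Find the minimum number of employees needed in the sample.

176

With no prior estimate, use p = 0.5, giving p(1−p) = 0.25.
n = z²·p(1−p)/E² = 1.960² × 0.2500 / 0.074² = 3.8416 × 0.2500 / 0.005476 ≈ 175.38.
Rounding up gives n = 176.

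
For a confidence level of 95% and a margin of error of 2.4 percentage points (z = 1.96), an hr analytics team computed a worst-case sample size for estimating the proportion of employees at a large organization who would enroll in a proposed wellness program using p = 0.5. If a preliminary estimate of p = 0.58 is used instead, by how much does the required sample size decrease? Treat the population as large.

Conservative (p = 0.5): n = 1.96² × 0.25 / 0.024² ≈ 1667.36 → 1668.
Using p = 0.58: p(1−p) = 0.2436, so n = 1.96² × 0.2436 / 0.024² ≈ 1624.68 → 1625.
Reduction: 1668 − 1625 = 43.

43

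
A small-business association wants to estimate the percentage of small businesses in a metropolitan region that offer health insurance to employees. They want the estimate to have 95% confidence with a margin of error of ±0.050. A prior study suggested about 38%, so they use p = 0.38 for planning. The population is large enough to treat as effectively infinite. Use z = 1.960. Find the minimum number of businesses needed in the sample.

With p = 0.38, p(1−p) = 0.2356.
n = z²·p(1−p)/E² = 1.960² × 0.2356 / 0.050² = 3.8416 × 0.2356 / 0.002500 ≈ 362.03.
Rounding up gives n = 363.

363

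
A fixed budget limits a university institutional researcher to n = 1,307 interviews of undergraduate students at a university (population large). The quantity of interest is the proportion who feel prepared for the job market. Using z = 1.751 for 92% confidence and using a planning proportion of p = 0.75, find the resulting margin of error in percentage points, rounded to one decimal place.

SE(p̂) = √[p(1−p)/n] = √[0.1875/1307] = 0.01198.
E = z × SE = 1.751 × 0.01198 = 0.02097, or 2.1 percentage points.

2.1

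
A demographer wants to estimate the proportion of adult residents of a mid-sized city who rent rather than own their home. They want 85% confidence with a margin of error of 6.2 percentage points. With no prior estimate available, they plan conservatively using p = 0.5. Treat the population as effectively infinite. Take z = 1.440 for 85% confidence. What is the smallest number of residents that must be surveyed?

135

With p = 0.5, p(1−p) = 0.25.
n = z²·p(1−p)/E² = 1.440² × 0.2500 / 0.062² = 2.0736 × 0.2500 / 0.003844 ≈ 134.86.
Rounding up gives n = 135.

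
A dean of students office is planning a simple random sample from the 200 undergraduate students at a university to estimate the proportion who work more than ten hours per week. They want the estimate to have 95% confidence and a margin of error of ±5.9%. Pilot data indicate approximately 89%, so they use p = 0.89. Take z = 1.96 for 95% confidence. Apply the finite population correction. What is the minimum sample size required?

71

Unadjusted: n₀ = 1.96² × 0.89 × 0.11 / 0.059² ≈ 108.04, so n₀ = 109.
Finite population correction with N = 200: n = n₀ / (1 + (n₀−1)/N) = 109 / (1 + 108/200) = 109 / 1.5400 ≈ 70.78.
Rounding up, n = 71.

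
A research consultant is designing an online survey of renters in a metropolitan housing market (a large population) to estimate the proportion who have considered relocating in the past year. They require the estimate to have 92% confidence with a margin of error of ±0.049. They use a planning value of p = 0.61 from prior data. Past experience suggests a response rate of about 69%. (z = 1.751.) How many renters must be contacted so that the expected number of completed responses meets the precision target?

441

Completed interviews needed: n₀ = 1.751² × 0.2379 / 0.049² ≈ 303.79 → 304.
At a 69% response rate, contacts needed = 304 / 0.69 ≈ 440.58 → 441.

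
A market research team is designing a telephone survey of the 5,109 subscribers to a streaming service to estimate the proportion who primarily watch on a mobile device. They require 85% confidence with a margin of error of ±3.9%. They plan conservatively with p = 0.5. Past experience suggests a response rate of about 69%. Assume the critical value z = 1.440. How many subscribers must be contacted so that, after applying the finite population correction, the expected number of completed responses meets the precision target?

Completed interviews needed (unadjusted): n₀ = 1.440² × 0.2500 / 0.039² ≈ 340.83 → 341.
FPC for N = 5,109: n = 341 / (1 + 340/5109) = 341 / 1.0665 ≈ 319.72 → 320.
At a 69% response rate, contacts needed = 320 / 0.69 ≈ 463.77 → 464.

464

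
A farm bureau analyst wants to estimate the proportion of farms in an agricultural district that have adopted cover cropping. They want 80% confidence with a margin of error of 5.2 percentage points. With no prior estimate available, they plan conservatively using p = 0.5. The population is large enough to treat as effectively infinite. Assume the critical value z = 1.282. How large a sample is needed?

152

With p = 0.5, p(1−p) = 0.25.
n = z²·p(1−p)/E² = 1.282² × 0.2500 / 0.052² = 1.6435 × 0.2500 / 0.002704 ≈ 151.95.
Rounding up gives n = 152.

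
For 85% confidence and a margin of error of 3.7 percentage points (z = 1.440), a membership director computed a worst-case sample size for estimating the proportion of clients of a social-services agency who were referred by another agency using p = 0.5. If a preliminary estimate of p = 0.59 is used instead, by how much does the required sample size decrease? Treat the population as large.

Conservative (p = 0.5): n = 1.440² × 0.25 / 0.037² ≈ 378.67 → 379.
Using p = 0.59: p(1−p) = 0.2419, so n = 1.440² × 0.2419 / 0.037² ≈ 366.40 → 367.
Reduction: 379 − 367 = 12.

12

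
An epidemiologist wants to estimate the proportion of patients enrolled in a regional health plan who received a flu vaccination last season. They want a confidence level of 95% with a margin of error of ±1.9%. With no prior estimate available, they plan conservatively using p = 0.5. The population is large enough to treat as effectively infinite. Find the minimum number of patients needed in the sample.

For 95% confidence, z = 1.960.
With p = 0.5, p(1−p) = 0.25.
n = z²·p(1−p)/E² = 1.960² × 0.2500 / 0.019² = 3.8416 × 0.2500 / 0.000361 ≈ 2660.39.
Rounding up gives n = 2661.

2661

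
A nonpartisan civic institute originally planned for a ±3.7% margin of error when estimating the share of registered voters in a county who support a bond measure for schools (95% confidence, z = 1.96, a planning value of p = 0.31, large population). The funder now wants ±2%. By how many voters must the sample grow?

1454

At ±3.7%: n = 1.96² × 0.2139 / 0.037² ≈ 600.23 → 601.
At ±2%: n = 1.96² × 0.2139 / 0.020² ≈ 2054.30 → 2055.
Additional respondents: 2055 − 601 = 1454.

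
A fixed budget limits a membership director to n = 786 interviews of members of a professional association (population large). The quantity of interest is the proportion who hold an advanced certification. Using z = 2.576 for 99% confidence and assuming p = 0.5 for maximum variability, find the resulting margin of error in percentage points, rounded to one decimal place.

4.6

SE(p̂) = √[p(1−p)/n] = √[0.2500/786] = 0.01783.
E = z × SE = 2.576 × 0.01783 = 0.04594, or 4.6 percentage points.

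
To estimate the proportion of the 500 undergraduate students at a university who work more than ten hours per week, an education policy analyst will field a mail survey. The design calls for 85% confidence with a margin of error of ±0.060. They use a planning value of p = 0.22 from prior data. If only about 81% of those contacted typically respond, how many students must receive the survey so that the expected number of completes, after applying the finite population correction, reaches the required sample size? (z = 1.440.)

103

Completed interviews needed (unadjusted): n₀ = 1.440² × 0.1716 / 0.060² ≈ 98.84 → 99.
FPC for N = 500: n = 99 / (1 + 98/500) = 99 / 1.1960 ≈ 82.78 → 83.
At an 81% response rate, contacts needed = 83 / 0.81 ≈ 102.47 → 103.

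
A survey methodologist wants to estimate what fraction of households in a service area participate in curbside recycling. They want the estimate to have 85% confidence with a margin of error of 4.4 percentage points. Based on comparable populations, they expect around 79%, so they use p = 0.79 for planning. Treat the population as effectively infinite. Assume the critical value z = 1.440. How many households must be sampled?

With p = 0.79, p(1−p) = 0.1659.
n = z²·p(1−p)/E² = 1.440² × 0.1659 / 0.044² = 2.0736 × 0.1659 / 0.001936 ≈ 177.69.
Rounding up gives n = 178.

178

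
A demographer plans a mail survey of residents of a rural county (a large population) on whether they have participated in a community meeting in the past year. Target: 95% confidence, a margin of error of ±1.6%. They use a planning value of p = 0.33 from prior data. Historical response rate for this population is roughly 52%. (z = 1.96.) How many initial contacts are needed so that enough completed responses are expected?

6381

Completed interviews needed: n₀ = 1.96² × 0.2211 / 0.016² ≈ 3317.88 → 3318.
At a 52% response rate, contacts needed = 3318 / 0.52 ≈ 6380.77 → 6381.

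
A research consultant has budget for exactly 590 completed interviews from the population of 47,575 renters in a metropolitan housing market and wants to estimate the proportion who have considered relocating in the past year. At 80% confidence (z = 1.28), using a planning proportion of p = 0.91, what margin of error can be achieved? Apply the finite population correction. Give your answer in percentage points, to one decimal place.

Finite-population factor: (N−n)/(N−1) = (47575−590)/(47575−1) = 0.9876.
SE(p̂) = √[p(1−p)/n · (N−n)/(N−1)] = √[0.0819/590 × 0.9876] = 0.01171.
E = z × SE = 1.28 × 0.01171 = 0.01499 ≈ 1.5 percentage points.

1.5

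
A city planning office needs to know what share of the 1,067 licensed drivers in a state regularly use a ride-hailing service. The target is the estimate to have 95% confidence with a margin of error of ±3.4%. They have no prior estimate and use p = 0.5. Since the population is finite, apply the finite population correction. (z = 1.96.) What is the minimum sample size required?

468

Unadjusted: n₀ = 1.96² × 0.50 × 0.50 / 0.034² ≈ 830.80, so n₀ = 831.
Finite population correction with N = 1,067: n = n₀ / (1 + (n₀−1)/N) = 831 / (1 + 830/1067) = 831 / 1.7779 ≈ 467.41.
Rounding up, n = 468.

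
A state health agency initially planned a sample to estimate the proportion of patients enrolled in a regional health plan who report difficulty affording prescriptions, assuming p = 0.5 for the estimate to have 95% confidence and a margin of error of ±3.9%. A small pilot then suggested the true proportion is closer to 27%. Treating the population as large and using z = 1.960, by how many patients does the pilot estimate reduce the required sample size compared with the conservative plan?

134

Conservative (p = 0.5): n = 1.960² × 0.25 / 0.039² ≈ 631.43 → 632.
Using p = 0.27: p(1−p) = 0.1971, so n = 1.960² × 0.1971 / 0.039² ≈ 497.82 → 498.
Reduction: 632 − 498 = 134.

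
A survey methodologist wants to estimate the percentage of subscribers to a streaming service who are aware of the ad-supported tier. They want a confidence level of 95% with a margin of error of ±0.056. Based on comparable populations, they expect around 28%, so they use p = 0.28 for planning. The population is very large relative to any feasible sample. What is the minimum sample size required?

247

For 95% confidence, z = 1.960.
With p = 0.28, p(1−p) = 0.2016.
n = z²·p(1−p)/E² = 1.960² × 0.2016 / 0.056² = 3.8416 × 0.2016 / 0.003136 ≈ 246.96.
Rounding up gives n = 247.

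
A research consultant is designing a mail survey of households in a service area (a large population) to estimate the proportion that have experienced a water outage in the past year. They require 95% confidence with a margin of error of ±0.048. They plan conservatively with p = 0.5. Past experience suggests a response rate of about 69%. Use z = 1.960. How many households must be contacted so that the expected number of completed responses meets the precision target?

605

Completed interviews needed: n₀ = 1.960² × 0.2500 / 0.048² ≈ 416.84 → 417.
At a 69% response rate, contacts needed = 417 / 0.69 ≈ 604.35 → 605.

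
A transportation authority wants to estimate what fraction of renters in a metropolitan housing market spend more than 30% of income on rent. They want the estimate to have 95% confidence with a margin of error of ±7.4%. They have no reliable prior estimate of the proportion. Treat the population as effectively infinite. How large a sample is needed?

176

For 95% confidence, z = 1.960.
With no prior estimate, use p = 0.5, giving p(1−p) = 0.25.
n = z²·p(1−p)/E² = 1.960² × 0.2500 / 0.074² = 3.8416 × 0.2500 / 0.005476 ≈ 175.38.
Rounding up gives n = 176.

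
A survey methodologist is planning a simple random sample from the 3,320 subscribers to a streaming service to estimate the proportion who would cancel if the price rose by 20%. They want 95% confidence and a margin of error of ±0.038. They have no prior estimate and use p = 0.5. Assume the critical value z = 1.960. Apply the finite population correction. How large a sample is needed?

Unadjusted: n₀ = 1.960² × 0.50 × 0.50 / 0.038² ≈ 665.10, so n₀ = 666.
Finite population correction with N = 3,320: n = n₀ / (1 + (n₀−1)/N) = 666 / (1 + 665/3320) = 666 / 1.2003 ≈ 554.86.
Rounding up, n = 555.

555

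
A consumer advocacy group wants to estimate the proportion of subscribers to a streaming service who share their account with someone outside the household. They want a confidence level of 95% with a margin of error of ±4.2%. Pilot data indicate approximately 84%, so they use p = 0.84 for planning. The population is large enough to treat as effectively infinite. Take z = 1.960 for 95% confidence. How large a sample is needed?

293

With p = 0.84, p(1−p) = 0.1344.
n = z²·p(1−p)/E² = 1.960² × 0.1344 / 0.042² = 3.8416 × 0.1344 / 0.001764 ≈ 292.69.
Rounding up gives n = 293.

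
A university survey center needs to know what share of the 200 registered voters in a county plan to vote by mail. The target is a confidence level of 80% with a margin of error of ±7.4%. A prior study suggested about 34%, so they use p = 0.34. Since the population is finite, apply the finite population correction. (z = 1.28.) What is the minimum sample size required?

51

Unadjusted: n₀ = 1.28² × 0.34 × 0.66 / 0.074² ≈ 67.14, so n₀ = 68.
Finite population correction with N = 200: n = n₀ / (1 + (n₀−1)/N) = 68 / (1 + 67/200) = 68 / 1.3350 ≈ 50.94.
Rounding up, n = 51.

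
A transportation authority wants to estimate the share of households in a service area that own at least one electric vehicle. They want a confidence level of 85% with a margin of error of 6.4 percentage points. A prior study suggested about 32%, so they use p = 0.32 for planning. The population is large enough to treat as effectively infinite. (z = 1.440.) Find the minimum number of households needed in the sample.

With p = 0.32, p(1−p) = 0.2176.
n = z²·p(1−p)/E² = 1.440² × 0.2176 / 0.064² = 2.0736 × 0.2176 / 0.004096 ≈ 110.16.
Rounding up gives n = 111.

111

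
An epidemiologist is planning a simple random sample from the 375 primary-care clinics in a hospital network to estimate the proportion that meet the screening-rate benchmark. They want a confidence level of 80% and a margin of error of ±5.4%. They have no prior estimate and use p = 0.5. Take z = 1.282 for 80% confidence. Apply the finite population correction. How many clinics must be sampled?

103

Unadjusted: n₀ = 1.282² × 0.50 × 0.50 / 0.054² ≈ 140.91, so n₀ = 141.
Finite population correction with N = 375: n = n₀ / (1 + (n₀−1)/N) = 141 / (1 + 140/375) = 141 / 1.3733 ≈ 102.67.
Rounding up, n = 103.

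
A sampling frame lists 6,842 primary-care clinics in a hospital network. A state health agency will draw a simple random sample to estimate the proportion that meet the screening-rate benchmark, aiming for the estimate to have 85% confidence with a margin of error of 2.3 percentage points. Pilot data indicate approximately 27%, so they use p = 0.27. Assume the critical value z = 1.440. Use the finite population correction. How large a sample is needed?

695

Unadjusted: n₀ = 1.440² × 0.27 × 0.73 / 0.023² ≈ 772.60, so n₀ = 773.
Finite population correction with N = 6,842: n = n₀ / (1 + (n₀−1)/N) = 773 / (1 + 772/6842) = 773 / 1.1128 ≈ 694.62.
Rounding up, n = 695.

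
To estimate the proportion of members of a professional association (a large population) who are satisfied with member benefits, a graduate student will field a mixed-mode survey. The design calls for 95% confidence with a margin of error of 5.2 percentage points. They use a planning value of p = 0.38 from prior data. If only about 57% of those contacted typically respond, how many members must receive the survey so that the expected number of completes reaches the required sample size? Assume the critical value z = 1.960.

Completed interviews needed: n₀ = 1.960² × 0.2356 / 0.052² ≈ 334.72 → 335.
At a 57% response rate, contacts needed = 335 / 0.57 ≈ 587.72 → 588.

588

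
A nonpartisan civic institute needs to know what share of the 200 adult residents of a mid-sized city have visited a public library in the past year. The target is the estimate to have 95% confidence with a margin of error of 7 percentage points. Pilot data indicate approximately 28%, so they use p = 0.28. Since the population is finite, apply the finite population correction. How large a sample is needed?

89

For 95% confidence, z = 1.960.
Unadjusted: n₀ = 1.960² × 0.28 × 0.72 / 0.070² ≈ 158.05, so n₀ = 159.
Finite population correction with N = 200: n = n₀ / (1 + (n₀−1)/N) = 159 / (1 + 158/200) = 159 / 1.7900 ≈ 88.83.
Rounding up, n = 89.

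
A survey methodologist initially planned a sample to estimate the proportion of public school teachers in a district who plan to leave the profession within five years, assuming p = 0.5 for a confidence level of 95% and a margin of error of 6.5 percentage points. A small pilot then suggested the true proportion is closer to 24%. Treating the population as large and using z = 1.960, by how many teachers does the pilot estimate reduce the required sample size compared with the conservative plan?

Conservative (p = 0.5): n = 1.960² × 0.25 / 0.065² ≈ 227.31 → 228.
Using p = 0.24: p(1−p) = 0.1824, so n = 1.960² × 0.1824 / 0.065² ≈ 165.85 → 166.
Reduction: 228 − 166 = 62.

62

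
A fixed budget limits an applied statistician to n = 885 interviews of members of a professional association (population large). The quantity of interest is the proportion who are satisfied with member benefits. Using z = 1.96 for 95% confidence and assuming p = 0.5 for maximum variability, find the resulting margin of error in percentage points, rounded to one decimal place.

3.3

SE(p̂) = √[p(1−p)/n] = √[0.2500/885] = 0.01681.
E = z × SE = 1.96 × 0.01681 = 0.03294, or 3.3 percentage points.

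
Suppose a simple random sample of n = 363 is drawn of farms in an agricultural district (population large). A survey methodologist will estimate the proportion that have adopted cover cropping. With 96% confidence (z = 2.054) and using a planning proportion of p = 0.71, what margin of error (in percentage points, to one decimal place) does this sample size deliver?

4.9

SE(p̂) = √[p(1−p)/n] = √[0.2059/363] = 0.02382.
E = z × SE = 2.054 × 0.02382 = 0.04892, or 4.9 percentage points.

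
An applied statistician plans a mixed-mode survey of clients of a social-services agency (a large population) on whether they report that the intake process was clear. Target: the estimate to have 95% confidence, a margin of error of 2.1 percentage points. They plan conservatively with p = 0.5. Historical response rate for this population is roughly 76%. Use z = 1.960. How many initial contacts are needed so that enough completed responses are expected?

2866

Completed interviews needed: n₀ = 1.960² × 0.2500 / 0.021² ≈ 2177.78 → 2178.
At a 76% response rate, contacts needed = 2178 / 0.76 ≈ 2865.79 → 2866.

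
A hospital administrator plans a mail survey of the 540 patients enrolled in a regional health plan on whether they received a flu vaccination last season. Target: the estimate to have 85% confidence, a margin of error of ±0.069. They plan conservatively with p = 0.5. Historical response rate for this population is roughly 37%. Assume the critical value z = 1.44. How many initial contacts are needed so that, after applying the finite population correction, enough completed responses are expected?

Completed interviews needed (unadjusted): n₀ = 1.44² × 0.2500 / 0.069² ≈ 108.88 → 109.
FPC for N = 540: n = 109 / (1 + 108/540) = 109 / 1.2000 ≈ 90.83 → 91.
At a 37% response rate, contacts needed = 91 / 0.37 ≈ 245.95 → 246.

246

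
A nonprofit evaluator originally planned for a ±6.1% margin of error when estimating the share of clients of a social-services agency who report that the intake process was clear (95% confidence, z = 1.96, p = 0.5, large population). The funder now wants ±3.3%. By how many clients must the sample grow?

At ±6.1%: n = 1.96² × 0.2500 / 0.061² ≈ 258.10 → 259.
At ±3.3%: n = 1.96² × 0.2500 / 0.033² ≈ 881.91 → 882.
Additional respondents: 882 − 259 = 623.

623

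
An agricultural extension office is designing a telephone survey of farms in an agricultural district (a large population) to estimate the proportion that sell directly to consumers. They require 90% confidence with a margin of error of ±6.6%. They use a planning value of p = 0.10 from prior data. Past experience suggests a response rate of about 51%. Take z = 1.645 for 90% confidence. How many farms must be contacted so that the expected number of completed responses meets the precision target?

110

Completed interviews needed: n₀ = 1.645² × 0.0900 / 0.066² ≈ 55.91 → 56.
At a 51% response rate, contacts needed = 56 / 0.51 ≈ 109.80 → 110.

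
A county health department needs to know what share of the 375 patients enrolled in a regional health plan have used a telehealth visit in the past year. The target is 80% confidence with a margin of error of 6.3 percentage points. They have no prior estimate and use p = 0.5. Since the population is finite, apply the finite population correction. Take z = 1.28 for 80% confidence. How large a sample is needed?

Unadjusted: n₀ = 1.28² × 0.50 × 0.50 / 0.063² ≈ 103.20, so n₀ = 104.
Finite population correction with N = 375: n = n₀ / (1 + (n₀−1)/N) = 104 / (1 + 103/375) = 104 / 1.2747 ≈ 81.59.
Rounding up, n = 82.

82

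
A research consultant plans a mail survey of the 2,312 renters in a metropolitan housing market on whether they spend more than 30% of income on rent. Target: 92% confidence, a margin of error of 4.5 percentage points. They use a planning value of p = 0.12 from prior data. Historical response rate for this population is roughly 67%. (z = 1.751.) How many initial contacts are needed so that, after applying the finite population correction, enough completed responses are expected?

224

Completed interviews needed (unadjusted): n₀ = 1.751² × 0.1056 / 0.045² ≈ 159.89 → 160.
FPC for N = 2,312: n = 160 / (1 + 159/2312) = 160 / 1.0688 ≈ 149.70 → 150.
At a 67% response rate, contacts needed = 150 / 0.67 ≈ 223.88 → 224.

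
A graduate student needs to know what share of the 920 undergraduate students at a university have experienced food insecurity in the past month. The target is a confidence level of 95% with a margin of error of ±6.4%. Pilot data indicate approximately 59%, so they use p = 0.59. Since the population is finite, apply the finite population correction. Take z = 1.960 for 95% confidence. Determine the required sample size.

183

Unadjusted: n₀ = 1.960² × 0.59 × 0.41 / 0.064² ≈ 226.88, so n₀ = 227.
Finite population correction with N = 920: n = n₀ / (1 + (n₀−1)/N) = 227 / (1 + 226/920) = 227 / 1.2457 ≈ 182.23.
Rounding up, n = 183.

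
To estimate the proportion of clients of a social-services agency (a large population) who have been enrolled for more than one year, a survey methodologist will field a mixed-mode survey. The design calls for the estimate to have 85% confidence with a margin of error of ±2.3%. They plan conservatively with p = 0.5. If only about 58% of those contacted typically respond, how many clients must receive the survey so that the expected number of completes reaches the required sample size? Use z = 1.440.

1690

Completed interviews needed: n₀ = 1.440² × 0.2500 / 0.023² ≈ 979.96 → 980.
At a 58% response rate, contacts needed = 980 / 0.58 ≈ 1689.66 → 1690.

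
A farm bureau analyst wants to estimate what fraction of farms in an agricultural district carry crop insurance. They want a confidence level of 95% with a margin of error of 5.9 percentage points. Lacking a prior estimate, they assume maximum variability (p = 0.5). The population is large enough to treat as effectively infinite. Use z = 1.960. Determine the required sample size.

With p = 0.5, p(1−p) = 0.25.
n = z²·p(1−p)/E² = 1.960² × 0.2500 / 0.059² = 3.8416 × 0.2500 / 0.003481 ≈ 275.90.
Rounding up gives n = 276.

276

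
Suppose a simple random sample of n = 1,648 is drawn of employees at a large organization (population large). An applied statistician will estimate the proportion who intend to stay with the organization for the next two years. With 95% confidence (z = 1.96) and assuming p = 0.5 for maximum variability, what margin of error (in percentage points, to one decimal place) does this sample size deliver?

SE(p̂) = √[p(1−p)/n] = √[0.2500/1648] = 0.01232.
E = z × SE = 1.96 × 0.01232 = 0.02414, or 2.4 percentage points.

2.4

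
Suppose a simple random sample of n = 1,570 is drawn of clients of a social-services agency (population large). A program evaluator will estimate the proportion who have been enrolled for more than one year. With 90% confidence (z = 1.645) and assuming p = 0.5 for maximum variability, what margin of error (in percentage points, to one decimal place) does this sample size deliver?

SE(p̂) = √[p(1−p)/n] = √[0.2500/1570] = 0.01262.
E = z × SE = 1.645 × 0.01262 = 0.02076, or 2.1 percentage points.

2.1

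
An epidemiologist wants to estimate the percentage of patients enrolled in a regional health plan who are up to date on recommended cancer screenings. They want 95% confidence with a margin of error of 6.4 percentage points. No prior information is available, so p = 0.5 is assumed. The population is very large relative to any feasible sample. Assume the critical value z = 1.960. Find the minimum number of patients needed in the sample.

235

With p = 0.5, p(1−p) = 0.25.
n = z²·p(1−p)/E² = 1.960² × 0.2500 / 0.064² = 3.8416 × 0.2500 / 0.004096 ≈ 234.47.
Rounding up gives n = 235.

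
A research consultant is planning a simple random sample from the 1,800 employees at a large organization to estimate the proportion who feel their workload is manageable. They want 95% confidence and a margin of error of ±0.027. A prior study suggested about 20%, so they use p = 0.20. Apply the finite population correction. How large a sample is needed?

For 95% confidence, z = 1.960.
Unadjusted: n₀ = 1.960² × 0.20 × 0.80 / 0.027² ≈ 843.15, so n₀ = 844.
Finite population correction with N = 1,800: n = n₀ / (1 + (n₀−1)/N) = 844 / (1 + 843/1800) = 844 / 1.4683 ≈ 574.80.
Rounding up, n = 575.

575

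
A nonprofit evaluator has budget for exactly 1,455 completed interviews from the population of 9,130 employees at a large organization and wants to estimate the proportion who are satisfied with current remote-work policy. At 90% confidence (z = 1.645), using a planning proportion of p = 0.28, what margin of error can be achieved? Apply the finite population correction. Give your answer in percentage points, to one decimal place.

1.8

Finite-population factor: (N−n)/(N−1) = (9130−1455)/(9130−1) = 0.8407.
SE(p̂) = √[p(1−p)/n · (N−n)/(N−1)] = √[0.2016/1455 × 0.8407] = 0.01079.
E = z × SE = 1.645 × 0.01079 = 0.01775 ≈ 1.8 percentage points.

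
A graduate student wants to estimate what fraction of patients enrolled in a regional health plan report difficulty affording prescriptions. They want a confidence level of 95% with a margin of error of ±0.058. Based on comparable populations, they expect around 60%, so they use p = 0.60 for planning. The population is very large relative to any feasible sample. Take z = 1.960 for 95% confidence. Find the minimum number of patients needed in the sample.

With p = 0.60, p(1−p) = 0.2400.
n = z²·p(1−p)/E² = 1.960² × 0.2400 / 0.058² = 3.8416 × 0.2400 / 0.003364 ≈ 274.07.
Rounding up gives n = 275.

275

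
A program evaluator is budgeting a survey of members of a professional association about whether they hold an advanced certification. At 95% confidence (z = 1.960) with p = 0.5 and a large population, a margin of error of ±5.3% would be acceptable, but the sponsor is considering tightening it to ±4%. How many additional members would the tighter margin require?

259

At ±5.3%: n = 1.960² × 0.2500 / 0.053² ≈ 341.90 → 342.
At ±4%: n = 1.960² × 0.2500 / 0.040² ≈ 600.25 → 601.
Additional respondents: 601 − 342 = 259.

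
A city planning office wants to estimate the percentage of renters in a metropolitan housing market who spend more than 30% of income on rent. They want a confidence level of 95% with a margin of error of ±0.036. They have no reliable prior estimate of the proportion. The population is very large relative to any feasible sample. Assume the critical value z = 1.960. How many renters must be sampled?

With no prior estimate, use p = 0.5, giving p(1−p) = 0.25.
n = z²·p(1−p)/E² = 1.960² × 0.2500 / 0.036² = 3.8416 × 0.2500 / 0.001296 ≈ 741.05.
Rounding up gives n = 742.

742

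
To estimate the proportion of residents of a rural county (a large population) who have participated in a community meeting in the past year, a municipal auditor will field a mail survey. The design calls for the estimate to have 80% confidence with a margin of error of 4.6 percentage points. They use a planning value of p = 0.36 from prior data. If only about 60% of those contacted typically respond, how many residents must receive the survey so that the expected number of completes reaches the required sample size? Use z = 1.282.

299

Completed interviews needed: n₀ = 1.282² × 0.2304 / 0.046² ≈ 178.95 → 179.
At a 60% response rate, contacts needed = 179 / 0.60 ≈ 298.33 → 299.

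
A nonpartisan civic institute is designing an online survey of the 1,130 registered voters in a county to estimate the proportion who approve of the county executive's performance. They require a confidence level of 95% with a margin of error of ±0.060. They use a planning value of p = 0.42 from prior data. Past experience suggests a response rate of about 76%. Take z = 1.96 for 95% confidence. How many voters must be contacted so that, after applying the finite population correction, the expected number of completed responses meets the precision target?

Completed interviews needed (unadjusted): n₀ = 1.96² × 0.2436 / 0.060² ≈ 259.95 → 260.
FPC for N = 1,130: n = 260 / (1 + 259/1130) = 260 / 1.2292 ≈ 211.52 → 212.
At a 76% response rate, contacts needed = 212 / 0.76 ≈ 278.95 → 279.

279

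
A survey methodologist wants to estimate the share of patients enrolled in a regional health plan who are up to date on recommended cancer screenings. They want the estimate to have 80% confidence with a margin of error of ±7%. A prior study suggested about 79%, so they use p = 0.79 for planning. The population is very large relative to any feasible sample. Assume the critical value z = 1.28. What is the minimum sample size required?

56

With p = 0.79, p(1−p) = 0.1659.
n = z²·p(1−p)/E² = 1.28² × 0.1659 / 0.070² = 1.6384 × 0.1659 / 0.004900 ≈ 55.47.
Rounding up gives n = 56.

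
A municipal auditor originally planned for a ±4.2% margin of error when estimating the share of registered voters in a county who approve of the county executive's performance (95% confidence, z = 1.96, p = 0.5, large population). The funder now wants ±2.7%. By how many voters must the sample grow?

773

At ±4.2%: n = 1.96² × 0.2500 / 0.042² ≈ 544.44 → 545.
At ±2.7%: n = 1.96² × 0.2500 / 0.027² ≈ 1317.42 → 1318.
Additional respondents: 1318 − 545 = 773.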